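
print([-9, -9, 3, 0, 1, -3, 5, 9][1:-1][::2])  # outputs [-9, 0, -3]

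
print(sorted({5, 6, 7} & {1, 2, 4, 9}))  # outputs []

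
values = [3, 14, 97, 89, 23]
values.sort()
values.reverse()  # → [97, 89, 23, 14, 3]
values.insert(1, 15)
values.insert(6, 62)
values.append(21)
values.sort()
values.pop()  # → 97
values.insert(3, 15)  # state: [3, 14, 15, 15, 21, 23, 62, 89]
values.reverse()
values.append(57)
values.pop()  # 57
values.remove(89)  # [62, 23, 21, 15, 15, 14, 3]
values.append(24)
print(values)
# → [62, 23, 21, 15, 15, 14, 3, 24]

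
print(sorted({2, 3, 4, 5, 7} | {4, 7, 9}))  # [2, 3, 4, 5, 7, 9]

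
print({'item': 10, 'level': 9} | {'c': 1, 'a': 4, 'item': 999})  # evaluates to {'item': 999, 'level': 9, 'c': 1, 'a': 4}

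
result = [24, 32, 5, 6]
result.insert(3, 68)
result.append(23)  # [24, 32, 5, 68, 6, 23]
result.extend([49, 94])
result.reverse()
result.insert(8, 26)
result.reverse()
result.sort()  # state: [5, 6, 23, 24, 26, 32, 49, 68, 94]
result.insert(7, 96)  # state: [5, 6, 23, 24, 26, 32, 49, 96, 68, 94]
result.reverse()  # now [94, 68, 96, 49, 32, 26, 24, 23, 6, 5]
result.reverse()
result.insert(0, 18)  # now [18, 5, 6, 23, 24, 26, 32, 49, 96, 68, 94]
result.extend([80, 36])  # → [18, 5, 6, 23, 24, 26, 32, 49, 96, 68, 94, 80, 36]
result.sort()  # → [5, 6, 18, 23, 24, 26, 32, 36, 49, 68, 80, 94, 96]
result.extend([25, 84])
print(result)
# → [5, 6, 18, 23, 24, 26, 32, 36, 49, 68, 80, 94, 96, 25, 84]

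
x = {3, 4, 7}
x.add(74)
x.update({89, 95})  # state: {3, 4, 7, 74, 89, 95}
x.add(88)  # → {3, 4, 7, 74, 88, 89, 95}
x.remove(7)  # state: {3, 4, 74, 88, 89, 95}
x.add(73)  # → {3, 4, 73, 74, 88, 89, 95}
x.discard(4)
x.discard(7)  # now {3, 73, 74, 88, 89, 95}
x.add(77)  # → {3, 73, 74, 77, 88, 89, 95}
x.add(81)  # {3, 73, 74, 77, 81, 88, 89, 95}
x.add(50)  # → {3, 50, 73, 74, 77, 81, 88, 89, 95}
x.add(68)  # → {3, 50, 68, 73, 74, 77, 81, 88, 89, 95}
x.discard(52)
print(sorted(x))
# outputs [3, 50, 68, 73, 74, 77, 81, 88, 89, 95]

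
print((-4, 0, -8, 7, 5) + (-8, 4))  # (-4, 0, -8, 7, 5, -8, 4)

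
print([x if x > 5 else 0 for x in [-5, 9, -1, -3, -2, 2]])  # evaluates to [0, 9, 0, 0, 0, 0]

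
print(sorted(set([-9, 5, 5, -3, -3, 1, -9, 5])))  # [-9, -3, 1, 5]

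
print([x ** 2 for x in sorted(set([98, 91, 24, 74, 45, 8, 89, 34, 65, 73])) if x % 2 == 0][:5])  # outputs [64, 576, 1156, 5476, 9604]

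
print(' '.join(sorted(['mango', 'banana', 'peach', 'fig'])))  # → banana fig mango peach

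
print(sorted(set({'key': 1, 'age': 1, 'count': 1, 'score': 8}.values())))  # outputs [1, 8]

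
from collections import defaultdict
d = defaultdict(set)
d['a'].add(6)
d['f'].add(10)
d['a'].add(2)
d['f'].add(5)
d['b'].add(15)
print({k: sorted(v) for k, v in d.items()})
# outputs {'a': [2, 6], 'f': [5, 10], 'b': [15]}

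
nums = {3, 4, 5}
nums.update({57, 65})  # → {3, 4, 5, 57, 65}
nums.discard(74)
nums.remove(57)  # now {3, 4, 5, 65}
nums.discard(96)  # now {3, 4, 5, 65}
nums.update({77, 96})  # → {3, 4, 5, 65, 77, 96}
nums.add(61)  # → {3, 4, 5, 61, 65, 77, 96}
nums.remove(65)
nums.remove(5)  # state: {3, 4, 61, 77, 96}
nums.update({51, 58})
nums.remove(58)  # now {3, 4, 51, 61, 77, 96}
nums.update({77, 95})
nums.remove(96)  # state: {3, 4, 51, 61, 77, 95}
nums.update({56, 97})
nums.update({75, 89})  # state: {3, 4, 51, 56, 61, 75, 77, 89, 95, 97}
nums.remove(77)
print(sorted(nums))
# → [3, 4, 51, 56, 61, 75, 89, 95, 97]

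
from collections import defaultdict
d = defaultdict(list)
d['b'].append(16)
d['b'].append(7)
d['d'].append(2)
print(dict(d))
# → {'b': [16, 7], 'd': [2]}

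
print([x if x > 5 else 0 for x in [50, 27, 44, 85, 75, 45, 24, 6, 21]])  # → [50, 27, 44, 85, 75, 45, 24, 6, 21]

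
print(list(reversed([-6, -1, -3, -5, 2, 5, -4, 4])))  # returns [4, -4, 5, 2, -5, -3, -1, -6]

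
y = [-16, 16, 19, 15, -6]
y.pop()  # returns -6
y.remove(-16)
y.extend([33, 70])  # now [16, 19, 15, 33, 70]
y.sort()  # [15, 16, 19, 33, 70]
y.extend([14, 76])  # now [15, 16, 19, 33, 70, 14, 76]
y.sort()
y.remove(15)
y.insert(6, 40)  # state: [14, 16, 19, 33, 70, 76, 40]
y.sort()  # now [14, 16, 19, 33, 40, 70, 76]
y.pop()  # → 76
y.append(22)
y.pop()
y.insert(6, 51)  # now [14, 16, 19, 33, 40, 70, 51]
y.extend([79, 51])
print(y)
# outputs [14, 16, 19, 33, 40, 70, 51, 79, 51]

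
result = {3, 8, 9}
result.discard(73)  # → {3, 8, 9}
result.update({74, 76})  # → {3, 8, 9, 74, 76}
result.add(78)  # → {3, 8, 9, 74, 76, 78}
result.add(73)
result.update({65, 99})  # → {3, 8, 9, 65, 73, 74, 76, 78, 99}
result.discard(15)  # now {3, 8, 9, 65, 73, 74, 76, 78, 99}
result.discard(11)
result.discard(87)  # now {3, 8, 9, 65, 73, 74, 76, 78, 99}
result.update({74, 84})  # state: {3, 8, 9, 65, 73, 74, 76, 78, 84, 99}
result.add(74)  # {3, 8, 9, 65, 73, 74, 76, 78, 84, 99}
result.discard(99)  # {3, 8, 9, 65, 73, 74, 76, 78, 84}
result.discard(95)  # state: {3, 8, 9, 65, 73, 74, 76, 78, 84}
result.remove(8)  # {3, 9, 65, 73, 74, 76, 78, 84}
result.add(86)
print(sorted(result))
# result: [3, 9, 65, 73, 74, 76, 78, 84, 86]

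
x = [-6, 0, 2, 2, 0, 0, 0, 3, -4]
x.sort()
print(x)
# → [-6, -4, 0, 0, 0, 0, 2, 2, 3]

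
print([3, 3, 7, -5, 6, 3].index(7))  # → 2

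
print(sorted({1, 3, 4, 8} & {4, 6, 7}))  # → [4]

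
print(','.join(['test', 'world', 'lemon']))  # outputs test,world,lemon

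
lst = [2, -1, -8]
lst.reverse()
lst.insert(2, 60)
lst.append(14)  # [-8, -1, 60, 2, 14]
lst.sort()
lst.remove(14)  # [-8, -1, 2, 60]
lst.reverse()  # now [60, 2, -1, -8]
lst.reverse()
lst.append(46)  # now [-8, -1, 2, 60, 46]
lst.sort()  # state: [-8, -1, 2, 46, 60]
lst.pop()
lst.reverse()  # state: [46, 2, -1, -8]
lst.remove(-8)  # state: [46, 2, -1]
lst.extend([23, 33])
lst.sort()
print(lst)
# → [-1, 2, 23, 33, 46]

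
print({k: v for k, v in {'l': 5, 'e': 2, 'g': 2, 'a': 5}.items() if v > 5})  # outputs {}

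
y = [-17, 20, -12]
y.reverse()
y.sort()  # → [-17, -12, 20]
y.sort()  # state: [-17, -12, 20]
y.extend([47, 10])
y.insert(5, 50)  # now [-17, -12, 20, 47, 10, 50]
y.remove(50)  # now [-17, -12, 20, 47, 10]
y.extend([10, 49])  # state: [-17, -12, 20, 47, 10, 10, 49]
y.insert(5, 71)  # [-17, -12, 20, 47, 10, 71, 10, 49]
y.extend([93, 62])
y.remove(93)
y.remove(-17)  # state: [-12, 20, 47, 10, 71, 10, 49, 62]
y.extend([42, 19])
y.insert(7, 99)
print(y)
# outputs [-12, 20, 47, 10, 71, 10, 49, 99, 62, 42, 19]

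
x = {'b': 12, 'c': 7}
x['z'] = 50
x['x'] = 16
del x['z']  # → {'b': 12, 'c': 7, 'x': 16}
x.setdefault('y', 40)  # 40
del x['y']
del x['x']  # {'b': 12, 'c': 7}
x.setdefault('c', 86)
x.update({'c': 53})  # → {'b': 12, 'c': 53}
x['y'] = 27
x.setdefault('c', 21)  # 53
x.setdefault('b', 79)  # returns 12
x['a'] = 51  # {'b': 12, 'c': 53, 'y': 27, 'a': 51}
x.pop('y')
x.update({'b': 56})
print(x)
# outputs {'b': 56, 'c': 53, 'a': 51}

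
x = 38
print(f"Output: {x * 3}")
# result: Output: 114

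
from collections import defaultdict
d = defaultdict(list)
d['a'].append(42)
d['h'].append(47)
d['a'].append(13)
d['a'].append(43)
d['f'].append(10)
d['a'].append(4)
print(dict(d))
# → {'a': [42, 13, 43, 4], 'h': [47], 'f': [10]}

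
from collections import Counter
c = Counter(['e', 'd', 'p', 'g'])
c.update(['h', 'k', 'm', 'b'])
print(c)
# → Counter({'e': 1, 'd': 1, 'p': 1, 'g': 1, 'h': 1, 'k': 1, 'm': 1, 'b': 1})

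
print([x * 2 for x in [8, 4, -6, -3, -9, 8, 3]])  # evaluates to [16, 8, -12, -6, -18, 16, 6]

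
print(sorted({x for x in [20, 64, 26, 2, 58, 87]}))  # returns [2, 20, 26, 58, 64, 87]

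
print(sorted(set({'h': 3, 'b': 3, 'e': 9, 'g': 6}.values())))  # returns [3, 6, 9]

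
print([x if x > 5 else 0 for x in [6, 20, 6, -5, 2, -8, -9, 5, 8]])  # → [6, 20, 6, 0, 0, 0, 0, 0, 8]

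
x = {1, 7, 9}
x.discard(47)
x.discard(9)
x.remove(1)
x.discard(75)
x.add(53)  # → {7, 53}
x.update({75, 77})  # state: {7, 53, 75, 77}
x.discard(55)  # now {7, 53, 75, 77}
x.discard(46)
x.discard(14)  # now {7, 53, 75, 77}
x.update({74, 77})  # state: {7, 53, 74, 75, 77}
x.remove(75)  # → {7, 53, 74, 77}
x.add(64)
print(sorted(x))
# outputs [7, 53, 64, 74, 77]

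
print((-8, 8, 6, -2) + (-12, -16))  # (-8, 8, 6, -2, -12, -16)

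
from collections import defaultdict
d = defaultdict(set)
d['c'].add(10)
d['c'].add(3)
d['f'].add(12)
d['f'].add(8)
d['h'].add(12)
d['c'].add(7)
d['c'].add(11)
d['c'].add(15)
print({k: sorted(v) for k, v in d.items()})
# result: {'c': [3, 7, 10, 11, 15], 'f': [8, 12], 'h': [12]}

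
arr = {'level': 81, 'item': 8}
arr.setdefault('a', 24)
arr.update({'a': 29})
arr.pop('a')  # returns 29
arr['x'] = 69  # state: {'level': 81, 'item': 8, 'x': 69}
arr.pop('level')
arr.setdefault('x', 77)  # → 69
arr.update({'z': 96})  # {'item': 8, 'x': 69, 'z': 96}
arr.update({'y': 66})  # {'item': 8, 'x': 69, 'z': 96, 'y': 66}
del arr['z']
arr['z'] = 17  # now {'item': 8, 'x': 69, 'y': 66, 'z': 17}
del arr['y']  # {'item': 8, 'x': 69, 'z': 17}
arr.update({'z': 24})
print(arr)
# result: {'item': 8, 'x': 69, 'z': 24}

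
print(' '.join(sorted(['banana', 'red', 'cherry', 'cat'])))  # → banana cat cherry red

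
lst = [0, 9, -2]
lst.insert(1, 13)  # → [0, 13, 9, -2]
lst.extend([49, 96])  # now [0, 13, 9, -2, 49, 96]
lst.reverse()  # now [96, 49, -2, 9, 13, 0]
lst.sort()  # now [-2, 0, 9, 13, 49, 96]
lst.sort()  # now [-2, 0, 9, 13, 49, 96]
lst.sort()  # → [-2, 0, 9, 13, 49, 96]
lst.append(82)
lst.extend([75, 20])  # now [-2, 0, 9, 13, 49, 96, 82, 75, 20]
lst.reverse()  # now [20, 75, 82, 96, 49, 13, 9, 0, -2]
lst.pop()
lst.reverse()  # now [0, 9, 13, 49, 96, 82, 75, 20]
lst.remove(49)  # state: [0, 9, 13, 96, 82, 75, 20]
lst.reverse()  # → [20, 75, 82, 96, 13, 9, 0]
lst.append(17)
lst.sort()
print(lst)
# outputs [0, 9, 13, 17, 20, 75, 82, 96]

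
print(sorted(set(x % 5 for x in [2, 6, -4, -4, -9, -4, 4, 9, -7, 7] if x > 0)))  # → [1, 2, 4]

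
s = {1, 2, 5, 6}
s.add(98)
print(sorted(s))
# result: [1, 2, 5, 6, 98]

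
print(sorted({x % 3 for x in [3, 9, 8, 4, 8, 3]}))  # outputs [0, 1, 2]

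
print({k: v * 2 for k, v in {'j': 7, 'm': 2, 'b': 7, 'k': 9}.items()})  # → {'j': 14, 'm': 4, 'b': 14, 'k': 18}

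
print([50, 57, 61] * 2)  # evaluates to [50, 57, 61, 50, 57, 61]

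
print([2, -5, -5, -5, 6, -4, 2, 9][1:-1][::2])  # [-5, -5, -4]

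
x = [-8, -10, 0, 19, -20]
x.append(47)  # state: [-8, -10, 0, 19, -20, 47]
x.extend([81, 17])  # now [-8, -10, 0, 19, -20, 47, 81, 17]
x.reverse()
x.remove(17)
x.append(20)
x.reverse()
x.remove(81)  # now [20, -8, -10, 0, 19, -20, 47]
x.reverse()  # [47, -20, 19, 0, -10, -8, 20]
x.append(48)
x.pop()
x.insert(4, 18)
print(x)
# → [47, -20, 19, 0, 18, -10, -8, 20]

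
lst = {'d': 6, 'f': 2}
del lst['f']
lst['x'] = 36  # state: {'d': 6, 'x': 36}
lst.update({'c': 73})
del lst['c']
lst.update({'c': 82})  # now {'d': 6, 'x': 36, 'c': 82}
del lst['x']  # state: {'d': 6, 'c': 82}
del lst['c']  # {'d': 6}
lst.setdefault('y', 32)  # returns 32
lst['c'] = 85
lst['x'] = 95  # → {'d': 6, 'y': 32, 'c': 85, 'x': 95}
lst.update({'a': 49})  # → {'d': 6, 'y': 32, 'c': 85, 'x': 95, 'a': 49}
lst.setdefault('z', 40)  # 40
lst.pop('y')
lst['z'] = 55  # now {'d': 6, 'c': 85, 'x': 95, 'a': 49, 'z': 55}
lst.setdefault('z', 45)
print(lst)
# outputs {'d': 6, 'c': 85, 'x': 95, 'a': 49, 'z': 55}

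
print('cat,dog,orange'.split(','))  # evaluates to ['cat', 'dog', 'orange']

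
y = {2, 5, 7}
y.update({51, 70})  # {2, 5, 7, 51, 70}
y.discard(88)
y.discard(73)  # {2, 5, 7, 51, 70}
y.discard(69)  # {2, 5, 7, 51, 70}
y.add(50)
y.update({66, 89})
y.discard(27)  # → {2, 5, 7, 50, 51, 66, 70, 89}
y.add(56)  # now {2, 5, 7, 50, 51, 56, 66, 70, 89}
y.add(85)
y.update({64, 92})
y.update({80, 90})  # {2, 5, 7, 50, 51, 56, 64, 66, 70, 80, 85, 89, 90, 92}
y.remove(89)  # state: {2, 5, 7, 50, 51, 56, 64, 66, 70, 80, 85, 90, 92}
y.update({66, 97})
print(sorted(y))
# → [2, 5, 7, 50, 51, 56, 64, 66, 70, 80, 85, 90, 92, 97]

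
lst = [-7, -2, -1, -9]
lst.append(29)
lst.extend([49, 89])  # [-7, -2, -1, -9, 29, 49, 89]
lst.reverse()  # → [89, 49, 29, -9, -1, -2, -7]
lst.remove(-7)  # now [89, 49, 29, -9, -1, -2]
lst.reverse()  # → [-2, -1, -9, 29, 49, 89]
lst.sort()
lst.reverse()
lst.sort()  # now [-9, -2, -1, 29, 49, 89]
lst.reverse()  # [89, 49, 29, -1, -2, -9]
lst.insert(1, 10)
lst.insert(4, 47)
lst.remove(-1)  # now [89, 10, 49, 29, 47, -2, -9]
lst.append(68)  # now [89, 10, 49, 29, 47, -2, -9, 68]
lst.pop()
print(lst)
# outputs [89, 10, 49, 29, 47, -2, -9]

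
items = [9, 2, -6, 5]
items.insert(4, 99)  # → [9, 2, -6, 5, 99]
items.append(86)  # [9, 2, -6, 5, 99, 86]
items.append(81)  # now [9, 2, -6, 5, 99, 86, 81]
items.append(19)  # [9, 2, -6, 5, 99, 86, 81, 19]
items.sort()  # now [-6, 2, 5, 9, 19, 81, 86, 99]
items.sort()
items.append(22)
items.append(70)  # [-6, 2, 5, 9, 19, 81, 86, 99, 22, 70]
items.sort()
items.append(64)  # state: [-6, 2, 5, 9, 19, 22, 70, 81, 86, 99, 64]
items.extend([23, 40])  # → [-6, 2, 5, 9, 19, 22, 70, 81, 86, 99, 64, 23, 40]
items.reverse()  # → [40, 23, 64, 99, 86, 81, 70, 22, 19, 9, 5, 2, -6]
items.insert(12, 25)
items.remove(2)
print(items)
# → [40, 23, 64, 99, 86, 81, 70, 22, 19, 9, 5, 25, -6]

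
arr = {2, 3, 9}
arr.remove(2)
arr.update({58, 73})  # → {3, 9, 58, 73}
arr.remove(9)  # {3, 58, 73}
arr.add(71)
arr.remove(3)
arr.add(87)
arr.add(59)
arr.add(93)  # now {58, 59, 71, 73, 87, 93}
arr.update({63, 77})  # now {58, 59, 63, 71, 73, 77, 87, 93}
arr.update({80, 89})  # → {58, 59, 63, 71, 73, 77, 80, 87, 89, 93}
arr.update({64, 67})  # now {58, 59, 63, 64, 67, 71, 73, 77, 80, 87, 89, 93}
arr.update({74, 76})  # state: {58, 59, 63, 64, 67, 71, 73, 74, 76, 77, 80, 87, 89, 93}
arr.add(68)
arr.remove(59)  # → {58, 63, 64, 67, 68, 71, 73, 74, 76, 77, 80, 87, 89, 93}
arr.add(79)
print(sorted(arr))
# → [58, 63, 64, 67, 68, 71, 73, 74, 76, 77, 79, 80, 87, 89, 93]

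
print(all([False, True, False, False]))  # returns False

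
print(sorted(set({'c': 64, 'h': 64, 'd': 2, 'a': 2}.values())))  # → [2, 64]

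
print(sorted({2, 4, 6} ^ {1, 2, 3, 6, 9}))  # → [1, 3, 4, 9]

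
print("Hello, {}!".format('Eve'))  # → Hello, Eve!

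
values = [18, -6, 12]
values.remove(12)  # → [18, -6]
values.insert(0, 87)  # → [87, 18, -6]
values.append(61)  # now [87, 18, -6, 61]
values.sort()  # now [-6, 18, 61, 87]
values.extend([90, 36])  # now [-6, 18, 61, 87, 90, 36]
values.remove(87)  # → [-6, 18, 61, 90, 36]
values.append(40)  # [-6, 18, 61, 90, 36, 40]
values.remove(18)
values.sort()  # [-6, 36, 40, 61, 90]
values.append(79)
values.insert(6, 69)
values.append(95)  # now [-6, 36, 40, 61, 90, 79, 69, 95]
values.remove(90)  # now [-6, 36, 40, 61, 79, 69, 95]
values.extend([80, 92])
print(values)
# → [-6, 36, 40, 61, 79, 69, 95, 80, 92]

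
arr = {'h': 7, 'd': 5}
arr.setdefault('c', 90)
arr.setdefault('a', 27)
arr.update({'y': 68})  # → {'h': 7, 'd': 5, 'c': 90, 'a': 27, 'y': 68}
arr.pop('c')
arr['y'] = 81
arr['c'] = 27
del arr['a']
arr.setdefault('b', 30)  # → 30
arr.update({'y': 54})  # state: {'h': 7, 'd': 5, 'y': 54, 'c': 27, 'b': 30}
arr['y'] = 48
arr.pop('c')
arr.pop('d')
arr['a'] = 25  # {'h': 7, 'y': 48, 'b': 30, 'a': 25}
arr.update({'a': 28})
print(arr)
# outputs {'h': 7, 'y': 48, 'b': 30, 'a': 28}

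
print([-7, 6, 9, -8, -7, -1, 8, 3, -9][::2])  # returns [-7, 9, -7, 8, -9]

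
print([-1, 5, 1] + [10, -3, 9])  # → [-1, 5, 1, 10, -3, 9]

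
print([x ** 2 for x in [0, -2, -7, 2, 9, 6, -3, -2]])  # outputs [0, 4, 49, 4, 81, 36, 9, 4]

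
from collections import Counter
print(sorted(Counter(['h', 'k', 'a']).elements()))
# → ['a', 'h', 'k']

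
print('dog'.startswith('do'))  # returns True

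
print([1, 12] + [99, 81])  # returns [1, 12, 99, 81]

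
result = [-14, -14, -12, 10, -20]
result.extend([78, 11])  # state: [-14, -14, -12, 10, -20, 78, 11]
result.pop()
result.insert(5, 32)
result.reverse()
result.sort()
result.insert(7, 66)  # [-20, -14, -14, -12, 10, 32, 78, 66]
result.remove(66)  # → [-20, -14, -14, -12, 10, 32, 78]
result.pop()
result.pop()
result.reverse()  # [10, -12, -14, -14, -20]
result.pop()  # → -20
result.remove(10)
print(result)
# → [-12, -14, -14]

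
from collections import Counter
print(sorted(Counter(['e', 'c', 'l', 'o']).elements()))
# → ['c', 'e', 'l', 'o']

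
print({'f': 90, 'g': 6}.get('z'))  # None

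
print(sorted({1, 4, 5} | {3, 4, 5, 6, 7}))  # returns [1, 3, 4, 5, 6, 7]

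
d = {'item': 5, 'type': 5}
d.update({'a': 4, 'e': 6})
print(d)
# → {'item': 5, 'type': 5, 'a': 4, 'e': 6}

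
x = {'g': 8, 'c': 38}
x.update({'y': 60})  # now {'g': 8, 'c': 38, 'y': 60}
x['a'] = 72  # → {'g': 8, 'c': 38, 'y': 60, 'a': 72}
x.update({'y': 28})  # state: {'g': 8, 'c': 38, 'y': 28, 'a': 72}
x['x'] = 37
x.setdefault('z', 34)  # 34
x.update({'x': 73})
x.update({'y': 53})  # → {'g': 8, 'c': 38, 'y': 53, 'a': 72, 'x': 73, 'z': 34}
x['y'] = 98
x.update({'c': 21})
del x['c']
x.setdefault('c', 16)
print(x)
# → {'g': 8, 'y': 98, 'a': 72, 'x': 73, 'z': 34, 'c': 16}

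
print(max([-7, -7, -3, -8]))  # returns -3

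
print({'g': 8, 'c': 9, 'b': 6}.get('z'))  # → None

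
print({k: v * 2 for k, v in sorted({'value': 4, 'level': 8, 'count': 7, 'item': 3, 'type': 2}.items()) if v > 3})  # {'count': 14, 'level': 16, 'value': 8}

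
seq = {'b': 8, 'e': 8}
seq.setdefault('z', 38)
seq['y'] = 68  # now {'b': 8, 'e': 8, 'z': 38, 'y': 68}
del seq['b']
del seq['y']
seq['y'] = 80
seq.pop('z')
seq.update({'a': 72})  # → {'e': 8, 'y': 80, 'a': 72}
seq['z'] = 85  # {'e': 8, 'y': 80, 'a': 72, 'z': 85}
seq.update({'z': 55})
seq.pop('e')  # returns 8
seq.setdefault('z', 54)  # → 55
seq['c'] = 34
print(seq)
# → {'y': 80, 'a': 72, 'z': 55, 'c': 34}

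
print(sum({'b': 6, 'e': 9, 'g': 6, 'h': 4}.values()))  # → 25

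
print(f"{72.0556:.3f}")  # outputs 72.056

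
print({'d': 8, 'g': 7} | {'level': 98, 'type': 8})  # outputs {'d': 8, 'g': 7, 'level': 98, 'type': 8}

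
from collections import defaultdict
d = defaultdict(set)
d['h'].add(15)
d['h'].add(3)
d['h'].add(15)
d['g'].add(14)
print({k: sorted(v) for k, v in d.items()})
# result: {'h': [3, 15], 'g': [14]}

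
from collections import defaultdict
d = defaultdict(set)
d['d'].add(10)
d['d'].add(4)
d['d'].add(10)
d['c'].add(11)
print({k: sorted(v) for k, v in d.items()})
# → {'d': [4, 10], 'c': [11]}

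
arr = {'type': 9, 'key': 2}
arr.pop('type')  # 9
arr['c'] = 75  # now {'key': 2, 'c': 75}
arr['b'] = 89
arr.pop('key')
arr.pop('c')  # 75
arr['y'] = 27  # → {'b': 89, 'y': 27}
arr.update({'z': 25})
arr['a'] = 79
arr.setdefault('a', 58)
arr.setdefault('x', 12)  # 12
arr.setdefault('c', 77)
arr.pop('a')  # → 79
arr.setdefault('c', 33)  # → 77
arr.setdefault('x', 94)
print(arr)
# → {'b': 89, 'y': 27, 'z': 25, 'x': 12, 'c': 77}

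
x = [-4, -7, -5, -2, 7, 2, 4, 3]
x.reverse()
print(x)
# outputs [3, 4, 2, 7, -2, -5, -7, -4]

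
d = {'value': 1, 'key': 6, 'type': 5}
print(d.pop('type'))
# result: 5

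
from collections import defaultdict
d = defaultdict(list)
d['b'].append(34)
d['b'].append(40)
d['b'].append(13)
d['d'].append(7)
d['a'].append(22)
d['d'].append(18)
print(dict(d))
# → {'b': [34, 40, 13], 'd': [7, 18], 'a': [22]}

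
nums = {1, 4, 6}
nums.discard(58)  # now {1, 4, 6}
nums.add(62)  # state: {1, 4, 6, 62}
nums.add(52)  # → {1, 4, 6, 52, 62}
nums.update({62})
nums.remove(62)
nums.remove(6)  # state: {1, 4, 52}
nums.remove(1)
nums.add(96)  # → {4, 52, 96}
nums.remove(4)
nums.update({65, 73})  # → {52, 65, 73, 96}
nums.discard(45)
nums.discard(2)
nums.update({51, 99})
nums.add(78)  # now {51, 52, 65, 73, 78, 96, 99}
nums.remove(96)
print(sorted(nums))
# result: [51, 52, 65, 73, 78, 99]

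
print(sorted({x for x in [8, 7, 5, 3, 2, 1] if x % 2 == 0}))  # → [2, 8]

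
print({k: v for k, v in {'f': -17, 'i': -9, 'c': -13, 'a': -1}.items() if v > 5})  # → {}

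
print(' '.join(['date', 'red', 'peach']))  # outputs date red peach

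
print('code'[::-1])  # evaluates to edoc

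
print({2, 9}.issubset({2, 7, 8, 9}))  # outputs True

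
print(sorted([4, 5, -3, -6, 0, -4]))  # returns [-6, -4, -3, 0, 4, 5]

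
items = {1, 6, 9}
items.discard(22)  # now {1, 6, 9}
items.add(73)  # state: {1, 6, 9, 73}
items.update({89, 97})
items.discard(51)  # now {1, 6, 9, 73, 89, 97}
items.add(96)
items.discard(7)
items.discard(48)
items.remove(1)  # {6, 9, 73, 89, 96, 97}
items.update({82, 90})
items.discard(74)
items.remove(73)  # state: {6, 9, 82, 89, 90, 96, 97}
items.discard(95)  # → {6, 9, 82, 89, 90, 96, 97}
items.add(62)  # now {6, 9, 62, 82, 89, 90, 96, 97}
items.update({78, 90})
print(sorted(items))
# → [6, 9, 62, 78, 82, 89, 90, 96, 97]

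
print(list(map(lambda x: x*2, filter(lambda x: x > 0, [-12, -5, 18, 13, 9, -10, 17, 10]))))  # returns [36, 26, 18, 34, 20]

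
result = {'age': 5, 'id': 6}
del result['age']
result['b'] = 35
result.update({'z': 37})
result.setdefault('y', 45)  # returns 45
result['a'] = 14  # {'id': 6, 'b': 35, 'z': 37, 'y': 45, 'a': 14}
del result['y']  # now {'id': 6, 'b': 35, 'z': 37, 'a': 14}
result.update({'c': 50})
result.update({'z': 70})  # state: {'id': 6, 'b': 35, 'z': 70, 'a': 14, 'c': 50}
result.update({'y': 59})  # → {'id': 6, 'b': 35, 'z': 70, 'a': 14, 'c': 50, 'y': 59}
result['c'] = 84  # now {'id': 6, 'b': 35, 'z': 70, 'a': 14, 'c': 84, 'y': 59}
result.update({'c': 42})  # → {'id': 6, 'b': 35, 'z': 70, 'a': 14, 'c': 42, 'y': 59}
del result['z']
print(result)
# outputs {'id': 6, 'b': 35, 'a': 14, 'c': 42, 'y': 59}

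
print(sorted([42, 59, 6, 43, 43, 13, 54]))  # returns [6, 13, 42, 43, 43, 54, 59]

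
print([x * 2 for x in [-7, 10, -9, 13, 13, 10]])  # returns [-14, 20, -18, 26, 26, 20]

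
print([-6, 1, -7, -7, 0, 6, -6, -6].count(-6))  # 3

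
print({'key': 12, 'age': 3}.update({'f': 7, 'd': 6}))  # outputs None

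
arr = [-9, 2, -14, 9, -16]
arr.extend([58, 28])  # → [-9, 2, -14, 9, -16, 58, 28]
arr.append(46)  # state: [-9, 2, -14, 9, -16, 58, 28, 46]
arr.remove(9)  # [-9, 2, -14, -16, 58, 28, 46]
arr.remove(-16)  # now [-9, 2, -14, 58, 28, 46]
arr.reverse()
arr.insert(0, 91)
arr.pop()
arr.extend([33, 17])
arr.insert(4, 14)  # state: [91, 46, 28, 58, 14, -14, 2, 33, 17]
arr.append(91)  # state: [91, 46, 28, 58, 14, -14, 2, 33, 17, 91]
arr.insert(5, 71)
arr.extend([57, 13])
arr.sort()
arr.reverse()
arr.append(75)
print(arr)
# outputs [91, 91, 71, 58, 57, 46, 33, 28, 17, 14, 13, 2, -14, 75]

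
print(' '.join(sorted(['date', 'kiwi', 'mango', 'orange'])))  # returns date kiwi mango orange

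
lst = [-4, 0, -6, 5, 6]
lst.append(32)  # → [-4, 0, -6, 5, 6, 32]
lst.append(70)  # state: [-4, 0, -6, 5, 6, 32, 70]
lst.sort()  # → [-6, -4, 0, 5, 6, 32, 70]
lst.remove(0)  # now [-6, -4, 5, 6, 32, 70]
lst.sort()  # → [-6, -4, 5, 6, 32, 70]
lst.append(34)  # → [-6, -4, 5, 6, 32, 70, 34]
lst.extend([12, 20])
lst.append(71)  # [-6, -4, 5, 6, 32, 70, 34, 12, 20, 71]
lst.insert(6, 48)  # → [-6, -4, 5, 6, 32, 70, 48, 34, 12, 20, 71]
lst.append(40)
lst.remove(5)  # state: [-6, -4, 6, 32, 70, 48, 34, 12, 20, 71, 40]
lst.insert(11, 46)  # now [-6, -4, 6, 32, 70, 48, 34, 12, 20, 71, 40, 46]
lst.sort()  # [-6, -4, 6, 12, 20, 32, 34, 40, 46, 48, 70, 71]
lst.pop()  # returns 71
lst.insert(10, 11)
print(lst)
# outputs [-6, -4, 6, 12, 20, 32, 34, 40, 46, 48, 11, 70]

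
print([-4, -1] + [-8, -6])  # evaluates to [-4, -1, -8, -6]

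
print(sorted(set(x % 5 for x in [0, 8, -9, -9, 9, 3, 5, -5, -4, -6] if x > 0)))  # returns [0, 3, 4]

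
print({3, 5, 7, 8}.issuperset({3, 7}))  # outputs True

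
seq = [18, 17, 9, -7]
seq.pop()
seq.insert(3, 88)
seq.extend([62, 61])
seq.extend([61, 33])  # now [18, 17, 9, 88, 62, 61, 61, 33]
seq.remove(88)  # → [18, 17, 9, 62, 61, 61, 33]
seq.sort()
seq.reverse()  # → [62, 61, 61, 33, 18, 17, 9]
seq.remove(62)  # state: [61, 61, 33, 18, 17, 9]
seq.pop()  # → 9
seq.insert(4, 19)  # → [61, 61, 33, 18, 19, 17]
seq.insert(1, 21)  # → [61, 21, 61, 33, 18, 19, 17]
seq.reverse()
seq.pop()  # 61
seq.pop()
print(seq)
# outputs [17, 19, 18, 33, 61]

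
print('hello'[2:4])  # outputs ll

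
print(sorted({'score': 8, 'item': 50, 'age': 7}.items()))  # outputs [('age', 7), ('item', 50), ('score', 8)]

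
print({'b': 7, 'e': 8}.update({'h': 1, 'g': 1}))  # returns None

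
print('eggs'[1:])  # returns ggs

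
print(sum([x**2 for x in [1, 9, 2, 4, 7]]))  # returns 151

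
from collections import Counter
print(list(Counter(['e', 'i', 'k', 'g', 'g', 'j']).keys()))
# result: ['e', 'i', 'k', 'g', 'j']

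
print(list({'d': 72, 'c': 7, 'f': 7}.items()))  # [('d', 72), ('c', 7), ('f', 7)]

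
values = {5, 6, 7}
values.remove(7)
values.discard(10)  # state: {5, 6}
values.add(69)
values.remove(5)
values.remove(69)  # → {6}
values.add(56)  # {6, 56}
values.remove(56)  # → {6}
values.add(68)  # {6, 68}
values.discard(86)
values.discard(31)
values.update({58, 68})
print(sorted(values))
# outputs [6, 58, 68]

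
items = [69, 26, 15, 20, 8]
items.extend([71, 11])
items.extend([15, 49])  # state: [69, 26, 15, 20, 8, 71, 11, 15, 49]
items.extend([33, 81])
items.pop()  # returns 81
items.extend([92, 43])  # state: [69, 26, 15, 20, 8, 71, 11, 15, 49, 33, 92, 43]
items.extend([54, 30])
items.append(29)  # [69, 26, 15, 20, 8, 71, 11, 15, 49, 33, 92, 43, 54, 30, 29]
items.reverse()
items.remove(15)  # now [29, 30, 54, 43, 92, 33, 49, 11, 71, 8, 20, 15, 26, 69]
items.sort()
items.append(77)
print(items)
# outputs [8, 11, 15, 20, 26, 29, 30, 33, 43, 49, 54, 69, 71, 92, 77]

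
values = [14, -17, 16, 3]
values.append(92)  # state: [14, -17, 16, 3, 92]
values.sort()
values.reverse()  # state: [92, 16, 14, 3, -17]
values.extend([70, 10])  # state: [92, 16, 14, 3, -17, 70, 10]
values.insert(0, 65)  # [65, 92, 16, 14, 3, -17, 70, 10]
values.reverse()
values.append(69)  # [10, 70, -17, 3, 14, 16, 92, 65, 69]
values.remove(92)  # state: [10, 70, -17, 3, 14, 16, 65, 69]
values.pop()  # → 69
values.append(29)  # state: [10, 70, -17, 3, 14, 16, 65, 29]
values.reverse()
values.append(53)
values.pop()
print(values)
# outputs [29, 65, 16, 14, 3, -17, 70, 10]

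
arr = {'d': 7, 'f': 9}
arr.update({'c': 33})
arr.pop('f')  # 9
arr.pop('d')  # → 7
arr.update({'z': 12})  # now {'c': 33, 'z': 12}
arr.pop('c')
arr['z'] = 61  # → {'z': 61}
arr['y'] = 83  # {'z': 61, 'y': 83}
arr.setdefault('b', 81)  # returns 81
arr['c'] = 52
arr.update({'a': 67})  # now {'z': 61, 'y': 83, 'b': 81, 'c': 52, 'a': 67}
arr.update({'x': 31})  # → {'z': 61, 'y': 83, 'b': 81, 'c': 52, 'a': 67, 'x': 31}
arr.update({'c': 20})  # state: {'z': 61, 'y': 83, 'b': 81, 'c': 20, 'a': 67, 'x': 31}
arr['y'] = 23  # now {'z': 61, 'y': 23, 'b': 81, 'c': 20, 'a': 67, 'x': 31}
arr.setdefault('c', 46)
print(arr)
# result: {'z': 61, 'y': 23, 'b': 81, 'c': 20, 'a': 67, 'x': 31}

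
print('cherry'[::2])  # cer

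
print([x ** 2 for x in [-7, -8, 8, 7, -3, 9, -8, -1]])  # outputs [49, 64, 64, 49, 9, 81, 64, 1]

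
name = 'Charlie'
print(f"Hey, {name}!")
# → Hey, Charlie!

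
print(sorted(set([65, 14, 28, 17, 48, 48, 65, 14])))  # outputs [14, 17, 28, 48, 65]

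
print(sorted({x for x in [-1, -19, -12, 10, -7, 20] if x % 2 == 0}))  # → [-12, 10, 20]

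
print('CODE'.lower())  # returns code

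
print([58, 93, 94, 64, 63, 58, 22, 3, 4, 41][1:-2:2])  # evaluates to [93, 64, 58, 3]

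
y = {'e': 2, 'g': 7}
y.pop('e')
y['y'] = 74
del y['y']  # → {'g': 7}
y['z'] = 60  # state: {'g': 7, 'z': 60}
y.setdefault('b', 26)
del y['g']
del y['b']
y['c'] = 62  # {'z': 60, 'c': 62}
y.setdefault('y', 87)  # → 87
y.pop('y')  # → 87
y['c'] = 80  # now {'z': 60, 'c': 80}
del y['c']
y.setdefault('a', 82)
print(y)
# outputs {'z': 60, 'a': 82}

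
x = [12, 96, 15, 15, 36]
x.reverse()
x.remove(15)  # [36, 15, 96, 12]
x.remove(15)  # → [36, 96, 12]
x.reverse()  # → [12, 96, 36]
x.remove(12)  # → [96, 36]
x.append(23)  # [96, 36, 23]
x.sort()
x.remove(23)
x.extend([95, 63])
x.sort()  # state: [36, 63, 95, 96]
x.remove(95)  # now [36, 63, 96]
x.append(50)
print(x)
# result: [36, 63, 96, 50]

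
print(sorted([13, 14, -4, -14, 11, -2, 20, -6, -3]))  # [-14, -6, -4, -3, -2, 11, 13, 14, 20]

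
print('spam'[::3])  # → sm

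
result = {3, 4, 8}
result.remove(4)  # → {3, 8}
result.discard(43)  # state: {3, 8}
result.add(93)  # {3, 8, 93}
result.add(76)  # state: {3, 8, 76, 93}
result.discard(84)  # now {3, 8, 76, 93}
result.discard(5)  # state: {3, 8, 76, 93}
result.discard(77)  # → {3, 8, 76, 93}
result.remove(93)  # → {3, 8, 76}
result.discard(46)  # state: {3, 8, 76}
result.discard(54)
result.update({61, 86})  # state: {3, 8, 61, 76, 86}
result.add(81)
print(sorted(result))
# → [3, 8, 61, 76, 81, 86]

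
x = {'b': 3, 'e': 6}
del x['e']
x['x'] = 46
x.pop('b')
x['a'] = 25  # {'x': 46, 'a': 25}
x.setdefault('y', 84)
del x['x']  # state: {'a': 25, 'y': 84}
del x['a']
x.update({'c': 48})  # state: {'y': 84, 'c': 48}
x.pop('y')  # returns 84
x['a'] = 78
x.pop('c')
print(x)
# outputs {'a': 78}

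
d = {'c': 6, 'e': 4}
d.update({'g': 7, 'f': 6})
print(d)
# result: {'c': 6, 'e': 4, 'g': 7, 'f': 6}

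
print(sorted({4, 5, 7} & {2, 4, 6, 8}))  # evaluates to [4]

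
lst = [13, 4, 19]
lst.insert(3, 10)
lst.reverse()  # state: [10, 19, 4, 13]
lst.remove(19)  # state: [10, 4, 13]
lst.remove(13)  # [10, 4]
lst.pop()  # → 4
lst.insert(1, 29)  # [10, 29]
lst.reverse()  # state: [29, 10]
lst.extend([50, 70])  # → [29, 10, 50, 70]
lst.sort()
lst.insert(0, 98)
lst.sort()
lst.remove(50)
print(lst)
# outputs [10, 29, 70, 98]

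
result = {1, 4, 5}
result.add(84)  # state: {1, 4, 5, 84}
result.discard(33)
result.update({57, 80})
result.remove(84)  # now {1, 4, 5, 57, 80}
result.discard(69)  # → {1, 4, 5, 57, 80}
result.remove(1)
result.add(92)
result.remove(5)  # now {4, 57, 80, 92}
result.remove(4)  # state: {57, 80, 92}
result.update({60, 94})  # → {57, 60, 80, 92, 94}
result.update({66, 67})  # {57, 60, 66, 67, 80, 92, 94}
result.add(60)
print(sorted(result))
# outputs [57, 60, 66, 67, 80, 92, 94]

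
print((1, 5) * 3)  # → (1, 5, 1, 5, 1, 5)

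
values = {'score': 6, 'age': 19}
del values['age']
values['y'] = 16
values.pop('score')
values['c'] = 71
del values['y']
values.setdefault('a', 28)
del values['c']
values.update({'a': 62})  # {'a': 62}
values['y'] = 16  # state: {'a': 62, 'y': 16}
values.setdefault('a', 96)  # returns 62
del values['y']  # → {'a': 62}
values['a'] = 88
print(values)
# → {'a': 88}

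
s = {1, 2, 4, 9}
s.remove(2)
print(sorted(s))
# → [1, 4, 9]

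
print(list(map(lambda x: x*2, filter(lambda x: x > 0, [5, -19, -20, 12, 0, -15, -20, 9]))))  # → [10, 24, 18]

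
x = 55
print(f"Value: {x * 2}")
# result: Value: 110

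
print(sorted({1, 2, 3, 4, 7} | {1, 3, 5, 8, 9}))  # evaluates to [1, 2, 3, 4, 5, 7, 8, 9]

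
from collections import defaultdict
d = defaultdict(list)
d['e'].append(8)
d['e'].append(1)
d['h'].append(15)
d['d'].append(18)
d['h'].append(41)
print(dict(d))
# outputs {'e': [8, 1], 'h': [15, 41], 'd': [18]}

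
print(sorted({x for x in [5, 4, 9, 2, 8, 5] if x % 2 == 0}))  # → [2, 4, 8]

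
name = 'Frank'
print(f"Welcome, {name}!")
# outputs Welcome, Frank!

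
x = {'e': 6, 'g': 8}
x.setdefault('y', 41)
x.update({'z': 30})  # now {'e': 6, 'g': 8, 'y': 41, 'z': 30}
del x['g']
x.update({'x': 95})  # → {'e': 6, 'y': 41, 'z': 30, 'x': 95}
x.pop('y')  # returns 41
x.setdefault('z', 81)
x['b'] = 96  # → {'e': 6, 'z': 30, 'x': 95, 'b': 96}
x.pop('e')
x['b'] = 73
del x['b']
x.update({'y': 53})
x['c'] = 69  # {'z': 30, 'x': 95, 'y': 53, 'c': 69}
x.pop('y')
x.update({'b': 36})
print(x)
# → {'z': 30, 'x': 95, 'c': 69, 'b': 36}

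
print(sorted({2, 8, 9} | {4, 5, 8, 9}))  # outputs [2, 4, 5, 8, 9]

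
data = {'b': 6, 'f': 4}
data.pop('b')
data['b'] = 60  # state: {'f': 4, 'b': 60}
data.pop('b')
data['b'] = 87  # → {'f': 4, 'b': 87}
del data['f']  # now {'b': 87}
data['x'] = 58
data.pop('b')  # 87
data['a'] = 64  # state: {'x': 58, 'a': 64}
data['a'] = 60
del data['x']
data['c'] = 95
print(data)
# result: {'a': 60, 'c': 95}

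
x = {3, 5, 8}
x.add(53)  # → {3, 5, 8, 53}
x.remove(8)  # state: {3, 5, 53}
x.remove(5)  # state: {3, 53}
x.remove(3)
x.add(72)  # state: {53, 72}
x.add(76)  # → {53, 72, 76}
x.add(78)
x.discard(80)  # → {53, 72, 76, 78}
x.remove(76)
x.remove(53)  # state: {72, 78}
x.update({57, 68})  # {57, 68, 72, 78}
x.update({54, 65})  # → {54, 57, 65, 68, 72, 78}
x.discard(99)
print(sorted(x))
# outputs [54, 57, 65, 68, 72, 78]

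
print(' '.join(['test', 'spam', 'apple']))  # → test spam apple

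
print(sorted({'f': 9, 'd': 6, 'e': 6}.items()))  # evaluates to [('d', 6), ('e', 6), ('f', 9)]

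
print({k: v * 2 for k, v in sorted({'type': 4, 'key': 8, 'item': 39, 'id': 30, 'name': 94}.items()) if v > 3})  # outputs {'id': 60, 'item': 78, 'key': 16, 'name': 188, 'type': 8}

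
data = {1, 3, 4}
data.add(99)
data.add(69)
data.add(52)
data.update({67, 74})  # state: {1, 3, 4, 52, 67, 69, 74, 99}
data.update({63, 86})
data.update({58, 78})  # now {1, 3, 4, 52, 58, 63, 67, 69, 74, 78, 86, 99}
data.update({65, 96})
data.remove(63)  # {1, 3, 4, 52, 58, 65, 67, 69, 74, 78, 86, 96, 99}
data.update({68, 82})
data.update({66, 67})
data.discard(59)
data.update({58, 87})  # {1, 3, 4, 52, 58, 65, 66, 67, 68, 69, 74, 78, 82, 86, 87, 96, 99}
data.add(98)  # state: {1, 3, 4, 52, 58, 65, 66, 67, 68, 69, 74, 78, 82, 86, 87, 96, 98, 99}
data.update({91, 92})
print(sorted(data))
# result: [1, 3, 4, 52, 58, 65, 66, 67, 68, 69, 74, 78, 82, 86, 87, 91, 92, 96, 98, 99]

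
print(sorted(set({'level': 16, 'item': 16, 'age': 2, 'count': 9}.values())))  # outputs [2, 9, 16]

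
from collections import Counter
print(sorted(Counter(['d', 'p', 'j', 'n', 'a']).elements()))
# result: ['a', 'd', 'j', 'n', 'p']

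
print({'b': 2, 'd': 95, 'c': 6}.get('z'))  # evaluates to None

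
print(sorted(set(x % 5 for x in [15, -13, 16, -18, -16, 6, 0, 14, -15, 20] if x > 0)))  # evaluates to [0, 1, 4]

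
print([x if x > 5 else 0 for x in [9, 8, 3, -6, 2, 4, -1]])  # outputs [9, 8, 0, 0, 0, 0, 0]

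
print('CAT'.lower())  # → cat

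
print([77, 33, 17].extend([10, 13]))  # None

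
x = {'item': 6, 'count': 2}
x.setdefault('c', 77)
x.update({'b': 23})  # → {'item': 6, 'count': 2, 'c': 77, 'b': 23}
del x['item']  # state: {'count': 2, 'c': 77, 'b': 23}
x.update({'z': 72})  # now {'count': 2, 'c': 77, 'b': 23, 'z': 72}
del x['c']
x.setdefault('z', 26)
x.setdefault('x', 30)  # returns 30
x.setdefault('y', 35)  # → 35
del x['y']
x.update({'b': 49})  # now {'count': 2, 'b': 49, 'z': 72, 'x': 30}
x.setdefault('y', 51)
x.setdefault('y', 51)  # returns 51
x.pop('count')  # 2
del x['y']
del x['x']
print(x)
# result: {'b': 49, 'z': 72}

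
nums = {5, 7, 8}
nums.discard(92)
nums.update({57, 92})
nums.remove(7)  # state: {5, 8, 57, 92}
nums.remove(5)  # {8, 57, 92}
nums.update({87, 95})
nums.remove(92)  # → {8, 57, 87, 95}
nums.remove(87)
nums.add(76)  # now {8, 57, 76, 95}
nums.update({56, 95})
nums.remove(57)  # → {8, 56, 76, 95}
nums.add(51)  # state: {8, 51, 56, 76, 95}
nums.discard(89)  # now {8, 51, 56, 76, 95}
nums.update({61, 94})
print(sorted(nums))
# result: [8, 51, 56, 61, 76, 94, 95]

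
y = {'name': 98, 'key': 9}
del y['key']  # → {'name': 98}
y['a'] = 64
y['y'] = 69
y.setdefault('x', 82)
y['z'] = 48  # {'name': 98, 'a': 64, 'y': 69, 'x': 82, 'z': 48}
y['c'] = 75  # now {'name': 98, 'a': 64, 'y': 69, 'x': 82, 'z': 48, 'c': 75}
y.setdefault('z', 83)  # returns 48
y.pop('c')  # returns 75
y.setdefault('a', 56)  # 64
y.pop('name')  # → 98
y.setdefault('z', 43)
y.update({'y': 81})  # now {'a': 64, 'y': 81, 'x': 82, 'z': 48}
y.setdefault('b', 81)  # 81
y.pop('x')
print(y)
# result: {'a': 64, 'y': 81, 'z': 48, 'b': 81}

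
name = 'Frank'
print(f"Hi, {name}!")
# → Hi, Frank!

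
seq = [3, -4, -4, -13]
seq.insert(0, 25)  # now [25, 3, -4, -4, -13]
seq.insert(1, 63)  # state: [25, 63, 3, -4, -4, -13]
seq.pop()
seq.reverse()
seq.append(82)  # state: [-4, -4, 3, 63, 25, 82]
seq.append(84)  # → [-4, -4, 3, 63, 25, 82, 84]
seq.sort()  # [-4, -4, 3, 25, 63, 82, 84]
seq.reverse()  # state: [84, 82, 63, 25, 3, -4, -4]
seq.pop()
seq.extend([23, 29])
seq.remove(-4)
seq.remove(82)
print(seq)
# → [84, 63, 25, 3, 23, 29]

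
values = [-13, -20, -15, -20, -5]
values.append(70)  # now [-13, -20, -15, -20, -5, 70]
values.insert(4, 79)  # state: [-13, -20, -15, -20, 79, -5, 70]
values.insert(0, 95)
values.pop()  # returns 70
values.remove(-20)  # [95, -13, -15, -20, 79, -5]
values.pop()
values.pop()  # 79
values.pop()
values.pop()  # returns -15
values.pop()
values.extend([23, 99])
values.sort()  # [23, 95, 99]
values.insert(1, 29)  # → [23, 29, 95, 99]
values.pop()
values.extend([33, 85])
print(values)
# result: [23, 29, 95, 33, 85]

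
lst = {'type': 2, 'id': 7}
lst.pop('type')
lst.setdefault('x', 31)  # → 31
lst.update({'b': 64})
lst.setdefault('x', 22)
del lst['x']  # {'id': 7, 'b': 64}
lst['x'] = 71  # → {'id': 7, 'b': 64, 'x': 71}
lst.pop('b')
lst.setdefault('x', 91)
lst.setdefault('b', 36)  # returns 36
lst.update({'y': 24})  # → {'id': 7, 'x': 71, 'b': 36, 'y': 24}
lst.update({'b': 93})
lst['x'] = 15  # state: {'id': 7, 'x': 15, 'b': 93, 'y': 24}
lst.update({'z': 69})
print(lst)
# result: {'id': 7, 'x': 15, 'b': 93, 'y': 24, 'z': 69}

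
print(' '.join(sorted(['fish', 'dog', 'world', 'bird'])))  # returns bird dog fish world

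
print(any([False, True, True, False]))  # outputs True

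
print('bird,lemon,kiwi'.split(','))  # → ['bird', 'lemon', 'kiwi']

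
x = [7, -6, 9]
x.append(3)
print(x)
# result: [7, -6, 9, 3]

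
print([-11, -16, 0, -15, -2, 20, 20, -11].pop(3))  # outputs -15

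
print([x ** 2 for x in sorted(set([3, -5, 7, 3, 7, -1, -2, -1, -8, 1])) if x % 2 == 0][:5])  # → [64, 4]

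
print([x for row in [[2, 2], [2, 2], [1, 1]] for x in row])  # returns [2, 2, 2, 2, 1, 1]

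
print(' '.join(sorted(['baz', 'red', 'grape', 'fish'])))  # baz fish grape red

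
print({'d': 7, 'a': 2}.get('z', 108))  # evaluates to 108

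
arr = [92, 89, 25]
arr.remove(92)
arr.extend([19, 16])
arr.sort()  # [16, 19, 25, 89]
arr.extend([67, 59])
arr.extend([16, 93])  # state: [16, 19, 25, 89, 67, 59, 16, 93]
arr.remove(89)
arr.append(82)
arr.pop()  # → 82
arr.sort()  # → [16, 16, 19, 25, 59, 67, 93]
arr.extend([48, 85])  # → [16, 16, 19, 25, 59, 67, 93, 48, 85]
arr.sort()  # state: [16, 16, 19, 25, 48, 59, 67, 85, 93]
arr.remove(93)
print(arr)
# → [16, 16, 19, 25, 48, 59, 67, 85]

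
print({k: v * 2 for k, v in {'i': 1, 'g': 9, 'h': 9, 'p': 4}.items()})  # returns {'i': 2, 'g': 18, 'h': 18, 'p': 8}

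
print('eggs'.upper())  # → EGGS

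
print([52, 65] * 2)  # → [52, 65, 52, 65]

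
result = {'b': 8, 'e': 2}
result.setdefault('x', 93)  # 93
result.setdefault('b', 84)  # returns 8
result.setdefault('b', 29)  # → 8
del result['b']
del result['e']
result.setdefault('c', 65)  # 65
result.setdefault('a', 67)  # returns 67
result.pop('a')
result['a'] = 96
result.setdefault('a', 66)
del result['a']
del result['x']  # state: {'c': 65}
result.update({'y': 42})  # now {'c': 65, 'y': 42}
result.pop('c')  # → 65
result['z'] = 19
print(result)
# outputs {'y': 42, 'z': 19}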